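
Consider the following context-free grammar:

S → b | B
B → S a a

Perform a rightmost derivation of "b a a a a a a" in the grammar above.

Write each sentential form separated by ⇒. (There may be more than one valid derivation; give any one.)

S ⇒ B ⇒ S a a ⇒ B a a ⇒ S a a a a ⇒ B a a a a ⇒ S a a a a a a ⇒ b a a a a a a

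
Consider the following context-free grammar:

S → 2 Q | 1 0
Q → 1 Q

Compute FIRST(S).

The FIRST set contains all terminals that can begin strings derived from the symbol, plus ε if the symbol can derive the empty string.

We compute FIRST(S) using the standard algorithm.
FIRST(Q) = {1}
FIRST(S) = {1, 2}
Therefore, FIRST(S) = {1, 2}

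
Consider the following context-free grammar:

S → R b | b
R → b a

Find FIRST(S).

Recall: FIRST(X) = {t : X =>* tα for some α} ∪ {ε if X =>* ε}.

We compute FIRST(S) using the standard algorithm.
FIRST(R) = {b}
FIRST(S) = {b}
Therefore, FIRST(S) = {b}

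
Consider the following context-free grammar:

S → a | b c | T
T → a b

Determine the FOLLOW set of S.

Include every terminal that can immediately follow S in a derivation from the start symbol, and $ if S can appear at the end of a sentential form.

We compute FOLLOW(S) using the standard algorithm.
FOLLOW(S) starts with {$}.
FIRST(S) = {a, b}
FIRST(T) = {a}
FOLLOW(S) = {$}
FOLLOW(T) = {$}
Therefore, FOLLOW(S) = {$}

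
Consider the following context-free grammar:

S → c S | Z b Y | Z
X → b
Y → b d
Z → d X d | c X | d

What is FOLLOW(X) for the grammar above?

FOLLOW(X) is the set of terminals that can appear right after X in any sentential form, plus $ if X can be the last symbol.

We compute FOLLOW(X) using the standard algorithm.
FOLLOW(S) starts with {$}.
FIRST(S) = {c, d}
FIRST(X) = {b}
FIRST(Y) = {b}
FIRST(Z) = {c, d}
FOLLOW(S) = {$}
FOLLOW(X) = {$, b, d}
FOLLOW(Y) = {$}
FOLLOW(Z) = {$, b}
Therefore, FOLLOW(X) = {$, b, d}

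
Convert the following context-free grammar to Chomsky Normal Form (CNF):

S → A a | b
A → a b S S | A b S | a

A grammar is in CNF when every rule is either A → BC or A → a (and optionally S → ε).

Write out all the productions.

TA → a; S → b; TB → b; A → a; S → A TA; A → TA X0; X0 → TB X1; X1 → S S; A → A X2; X2 → TB S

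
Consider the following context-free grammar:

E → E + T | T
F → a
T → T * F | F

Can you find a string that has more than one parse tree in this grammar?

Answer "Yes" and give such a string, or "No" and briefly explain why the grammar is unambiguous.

No - the grammar is unambiguous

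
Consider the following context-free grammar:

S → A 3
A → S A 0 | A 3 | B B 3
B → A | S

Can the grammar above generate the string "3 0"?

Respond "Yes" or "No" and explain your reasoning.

No - no valid derivation exists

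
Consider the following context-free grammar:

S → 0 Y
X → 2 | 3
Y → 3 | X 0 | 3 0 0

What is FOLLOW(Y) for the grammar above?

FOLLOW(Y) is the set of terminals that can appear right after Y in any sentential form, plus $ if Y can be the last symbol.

We compute FOLLOW(Y) using the standard algorithm.
FOLLOW(S) starts with {$}.
FIRST(S) = {0}
FIRST(X) = {2, 3}
FIRST(Y) = {2, 3}
FOLLOW(S) = {$}
FOLLOW(X) = {0}
FOLLOW(Y) = {$}
Therefore, FOLLOW(Y) = {$}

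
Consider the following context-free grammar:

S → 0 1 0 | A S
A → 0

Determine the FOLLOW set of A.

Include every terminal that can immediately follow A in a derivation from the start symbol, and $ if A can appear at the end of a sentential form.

We compute FOLLOW(A) using the standard algorithm.
FOLLOW(S) starts with {$}.
FIRST(A) = {0}
FIRST(S) = {0}
FOLLOW(A) = {0}
FOLLOW(S) = {$}
Therefore, FOLLOW(A) = {0}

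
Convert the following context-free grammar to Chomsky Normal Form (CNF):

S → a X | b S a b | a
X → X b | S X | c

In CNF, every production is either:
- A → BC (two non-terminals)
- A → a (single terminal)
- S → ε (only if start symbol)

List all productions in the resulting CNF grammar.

TA → a; TB → b; S → a; X → c; S → TA X; S → TB X0; X0 → S X1; X1 → TA TB; X → X TB; X → S X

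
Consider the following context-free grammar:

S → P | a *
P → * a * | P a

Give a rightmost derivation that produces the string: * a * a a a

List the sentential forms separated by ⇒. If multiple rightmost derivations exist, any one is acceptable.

S ⇒ P ⇒ P a ⇒ P a a ⇒ P a a a ⇒ * a * a a a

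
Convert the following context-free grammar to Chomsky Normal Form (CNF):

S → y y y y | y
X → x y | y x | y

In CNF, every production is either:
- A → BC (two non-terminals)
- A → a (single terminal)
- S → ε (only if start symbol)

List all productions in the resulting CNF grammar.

TY → y; S → y; TX → x; X → y; S → TY X0; X0 → TY X1; X1 → TY TY; X → TX TY; X → TY TX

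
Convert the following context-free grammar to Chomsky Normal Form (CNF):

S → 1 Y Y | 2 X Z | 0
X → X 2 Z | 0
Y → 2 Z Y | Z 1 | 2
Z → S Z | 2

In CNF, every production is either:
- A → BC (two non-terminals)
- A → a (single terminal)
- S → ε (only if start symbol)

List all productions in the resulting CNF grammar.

T1 → 1; T2 → 2; S → 0; X → 0; Y → 2; Z → 2; S → T1 X0; X0 → Y Y; S → T2 X1; X1 → X Z; X → X X2; X2 → T2 Z; Y → T2 X3; X3 → Z Y; Y → Z T1; Z → S Z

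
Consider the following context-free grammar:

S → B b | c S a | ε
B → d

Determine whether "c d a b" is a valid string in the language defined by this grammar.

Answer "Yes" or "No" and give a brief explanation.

No - no valid derivation exists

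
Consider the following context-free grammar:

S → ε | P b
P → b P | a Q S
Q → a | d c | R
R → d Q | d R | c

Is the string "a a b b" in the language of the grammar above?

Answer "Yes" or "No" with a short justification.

No - no valid derivation exists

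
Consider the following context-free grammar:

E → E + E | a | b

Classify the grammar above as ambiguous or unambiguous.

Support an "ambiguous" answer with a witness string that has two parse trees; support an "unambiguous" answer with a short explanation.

Ambiguous - the string 'a + b + b + a' has two distinct parse trees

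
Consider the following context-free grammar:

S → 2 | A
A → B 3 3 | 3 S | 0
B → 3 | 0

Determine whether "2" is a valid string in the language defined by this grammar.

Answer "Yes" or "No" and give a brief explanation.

Yes - a valid derivation exists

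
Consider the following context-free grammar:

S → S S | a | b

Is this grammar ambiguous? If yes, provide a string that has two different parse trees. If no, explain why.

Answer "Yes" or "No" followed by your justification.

Yes - the string 'b b a b a' has two distinct leftmost derivations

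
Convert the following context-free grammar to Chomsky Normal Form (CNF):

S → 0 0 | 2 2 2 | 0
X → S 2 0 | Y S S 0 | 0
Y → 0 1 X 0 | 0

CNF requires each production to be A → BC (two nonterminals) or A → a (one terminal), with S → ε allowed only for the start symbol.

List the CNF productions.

T0 → 0; T2 → 2; S → 0; X → 0; T1 → 1; Y → 0; S → T0 T0; S → T2 X0; X0 → T2 T2; X → S X1; X1 → T2 T0; X → Y X2; X2 → S X3; X3 → S T0; Y → T0 X4; X4 → T1 X5; X5 → X T0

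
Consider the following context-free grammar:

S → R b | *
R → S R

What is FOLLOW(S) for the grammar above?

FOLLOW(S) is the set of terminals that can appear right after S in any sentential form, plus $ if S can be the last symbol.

We compute FOLLOW(S) using the standard algorithm.
FOLLOW(S) starts with {$}.
FIRST(R) = {*}
FIRST(S) = {*}
FOLLOW(R) = {b}
FOLLOW(S) = {$, *}
Therefore, FOLLOW(S) = {$, *}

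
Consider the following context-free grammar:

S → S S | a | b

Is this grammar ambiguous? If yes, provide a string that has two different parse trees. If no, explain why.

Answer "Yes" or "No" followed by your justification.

Yes - the string 'a a a a b' has two distinct leftmost derivations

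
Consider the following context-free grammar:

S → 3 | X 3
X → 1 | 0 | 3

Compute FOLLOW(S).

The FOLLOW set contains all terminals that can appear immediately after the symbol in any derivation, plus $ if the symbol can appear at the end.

We compute FOLLOW(S) using the standard algorithm.
FOLLOW(S) starts with {$}.
FIRST(S) = {0, 1, 3}
FIRST(X) = {0, 1, 3}
FOLLOW(S) = {$}
FOLLOW(X) = {3}
Therefore, FOLLOW(S) = {$}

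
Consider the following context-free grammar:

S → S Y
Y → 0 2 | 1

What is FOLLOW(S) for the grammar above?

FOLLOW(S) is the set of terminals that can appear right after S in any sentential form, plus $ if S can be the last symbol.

We compute FOLLOW(S) using the standard algorithm.
FOLLOW(S) starts with {$}.
FIRST(S) = {}
FIRST(Y) = {0, 1}
FOLLOW(S) = {$, 0, 1}
FOLLOW(Y) = {$, 0, 1}
Therefore, FOLLOW(S) = {$, 0, 1}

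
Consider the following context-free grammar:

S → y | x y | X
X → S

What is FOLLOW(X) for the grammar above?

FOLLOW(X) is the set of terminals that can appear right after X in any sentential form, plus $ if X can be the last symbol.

We compute FOLLOW(X) using the standard algorithm.
FOLLOW(S) starts with {$}.
FIRST(S) = {x, y}
FIRST(X) = {x, y}
FOLLOW(S) = {$}
FOLLOW(X) = {$}
Therefore, FOLLOW(X) = {$}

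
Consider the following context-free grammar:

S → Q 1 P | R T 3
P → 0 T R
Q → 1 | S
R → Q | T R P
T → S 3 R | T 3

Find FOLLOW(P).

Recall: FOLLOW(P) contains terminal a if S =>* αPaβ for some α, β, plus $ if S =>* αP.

We compute FOLLOW(P) using the standard algorithm.
FOLLOW(S) starts with {$}.
FIRST(P) = {0}
FIRST(Q) = {1}
FIRST(R) = {1}
FIRST(S) = {1}
FIRST(T) = {1}
FOLLOW(P) = {$, 0, 1, 3}
FOLLOW(Q) = {$, 0, 1, 3}
FOLLOW(R) = {$, 0, 1, 3}
FOLLOW(S) = {$, 0, 1, 3}
FOLLOW(T) = {1, 3}
Therefore, FOLLOW(P) = {$, 0, 1, 3}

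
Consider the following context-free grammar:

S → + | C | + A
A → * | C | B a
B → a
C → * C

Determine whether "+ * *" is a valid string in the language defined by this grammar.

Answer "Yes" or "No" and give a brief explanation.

No - no valid derivation exists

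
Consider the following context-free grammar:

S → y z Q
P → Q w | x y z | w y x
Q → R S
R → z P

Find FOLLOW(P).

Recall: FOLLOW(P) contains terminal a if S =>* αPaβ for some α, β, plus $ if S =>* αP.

We compute FOLLOW(P) using the standard algorithm.
FOLLOW(S) starts with {$}.
FIRST(P) = {w, x, z}
FIRST(Q) = {z}
FIRST(R) = {z}
FIRST(S) = {y}
FOLLOW(P) = {y}
FOLLOW(Q) = {$, w}
FOLLOW(R) = {y}
FOLLOW(S) = {$, w}
Therefore, FOLLOW(P) = {y}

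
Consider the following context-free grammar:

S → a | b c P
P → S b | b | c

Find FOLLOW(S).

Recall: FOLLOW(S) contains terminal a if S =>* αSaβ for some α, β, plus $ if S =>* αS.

We compute FOLLOW(S) using the standard algorithm.
FOLLOW(S) starts with {$}.
FIRST(P) = {a, b, c}
FIRST(S) = {a, b}
FOLLOW(P) = {$, b}
FOLLOW(S) = {$, b}
Therefore, FOLLOW(S) = {$, b}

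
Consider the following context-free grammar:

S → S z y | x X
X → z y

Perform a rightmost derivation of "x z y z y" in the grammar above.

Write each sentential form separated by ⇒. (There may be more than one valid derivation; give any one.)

S ⇒ S z y ⇒ x X z y ⇒ x z y z y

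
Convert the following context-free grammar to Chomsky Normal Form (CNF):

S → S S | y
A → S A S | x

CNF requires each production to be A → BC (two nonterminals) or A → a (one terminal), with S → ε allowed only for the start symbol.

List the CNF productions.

S → y; A → x; S → S S; A → S X0; X0 → A S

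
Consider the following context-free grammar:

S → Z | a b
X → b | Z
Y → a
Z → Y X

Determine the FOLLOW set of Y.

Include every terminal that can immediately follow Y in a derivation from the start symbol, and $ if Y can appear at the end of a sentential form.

We compute FOLLOW(Y) using the standard algorithm.
FOLLOW(S) starts with {$}.
FIRST(S) = {a}
FIRST(X) = {a, b}
FIRST(Y) = {a}
FIRST(Z) = {a}
FOLLOW(S) = {$}
FOLLOW(X) = {$}
FOLLOW(Y) = {a, b}
FOLLOW(Z) = {$}
Therefore, FOLLOW(Y) = {a, b}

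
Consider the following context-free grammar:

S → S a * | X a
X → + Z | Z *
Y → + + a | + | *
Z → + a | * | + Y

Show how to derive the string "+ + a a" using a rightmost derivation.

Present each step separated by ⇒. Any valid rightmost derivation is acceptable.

S ⇒ X a ⇒ + Z a ⇒ + + a a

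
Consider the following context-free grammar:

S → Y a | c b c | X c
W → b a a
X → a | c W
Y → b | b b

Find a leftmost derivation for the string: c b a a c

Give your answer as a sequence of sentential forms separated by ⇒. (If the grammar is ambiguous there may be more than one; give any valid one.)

S ⇒ X c ⇒ c W c ⇒ c b a a c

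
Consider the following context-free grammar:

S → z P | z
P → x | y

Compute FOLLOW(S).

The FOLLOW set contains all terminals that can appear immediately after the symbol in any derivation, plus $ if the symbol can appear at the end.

We compute FOLLOW(S) using the standard algorithm.
FOLLOW(S) starts with {$}.
FIRST(P) = {x, y}
FIRST(S) = {z}
FOLLOW(P) = {$}
FOLLOW(S) = {$}
Therefore, FOLLOW(S) = {$}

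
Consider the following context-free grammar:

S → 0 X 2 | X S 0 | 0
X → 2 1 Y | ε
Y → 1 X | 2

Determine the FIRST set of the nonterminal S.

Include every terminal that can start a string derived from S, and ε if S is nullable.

We compute FIRST(S) using the standard algorithm.
FIRST(S) = {0, 2}
FIRST(X) = {2, ε}
FIRST(Y) = {1, 2}
Therefore, FIRST(S) = {0, 2}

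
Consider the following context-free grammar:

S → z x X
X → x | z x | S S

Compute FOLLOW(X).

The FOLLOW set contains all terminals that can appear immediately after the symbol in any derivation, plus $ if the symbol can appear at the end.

We compute FOLLOW(X) using the standard algorithm.
FOLLOW(S) starts with {$}.
FIRST(S) = {z}
FIRST(X) = {x, z}
FOLLOW(S) = {$, z}
FOLLOW(X) = {$, z}
Therefore, FOLLOW(X) = {$, z}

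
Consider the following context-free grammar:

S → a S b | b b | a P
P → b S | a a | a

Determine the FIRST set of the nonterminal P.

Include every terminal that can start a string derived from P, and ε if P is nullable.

We compute FIRST(P) using the standard algorithm.
FIRST(P) = {a, b}
FIRST(S) = {a, b}
Therefore, FIRST(P) = {a, b}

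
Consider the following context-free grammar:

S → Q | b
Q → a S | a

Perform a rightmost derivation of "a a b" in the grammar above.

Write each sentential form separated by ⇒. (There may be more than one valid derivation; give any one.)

S ⇒ Q ⇒ a S ⇒ a Q ⇒ a a S ⇒ a a b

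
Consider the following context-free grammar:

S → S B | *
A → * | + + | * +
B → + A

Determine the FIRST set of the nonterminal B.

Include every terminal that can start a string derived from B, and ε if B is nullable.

We compute FIRST(B) using the standard algorithm.
FIRST(A) = {*, +}
FIRST(B) = {+}
FIRST(S) = {*}
Therefore, FIRST(B) = {+}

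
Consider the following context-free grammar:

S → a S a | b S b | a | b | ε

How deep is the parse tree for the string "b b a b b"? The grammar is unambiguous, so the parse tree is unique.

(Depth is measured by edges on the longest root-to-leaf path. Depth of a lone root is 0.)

3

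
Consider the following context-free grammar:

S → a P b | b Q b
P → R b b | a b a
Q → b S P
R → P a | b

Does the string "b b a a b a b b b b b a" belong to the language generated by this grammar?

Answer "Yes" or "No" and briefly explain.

No - no valid derivation exists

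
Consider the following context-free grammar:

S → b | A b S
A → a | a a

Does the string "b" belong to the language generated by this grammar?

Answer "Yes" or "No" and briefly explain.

Yes - a valid derivation exists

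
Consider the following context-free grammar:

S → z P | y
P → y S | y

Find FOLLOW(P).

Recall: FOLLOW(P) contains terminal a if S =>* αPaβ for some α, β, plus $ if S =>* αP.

We compute FOLLOW(P) using the standard algorithm.
FOLLOW(S) starts with {$}.
FIRST(P) = {y}
FIRST(S) = {y, z}
FOLLOW(P) = {$}
FOLLOW(S) = {$}
Therefore, FOLLOW(P) = {$}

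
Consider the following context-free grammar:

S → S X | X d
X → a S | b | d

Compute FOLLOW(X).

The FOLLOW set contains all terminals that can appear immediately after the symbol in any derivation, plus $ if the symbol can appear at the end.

We compute FOLLOW(X) using the standard algorithm.
FOLLOW(S) starts with {$}.
FIRST(S) = {a, b, d}
FIRST(X) = {a, b, d}
FOLLOW(S) = {$, a, b, d}
FOLLOW(X) = {$, a, b, d}
Therefore, FOLLOW(X) = {$, a, b, d}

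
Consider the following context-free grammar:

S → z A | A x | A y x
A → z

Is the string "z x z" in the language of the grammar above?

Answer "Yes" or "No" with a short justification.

No - no valid derivation exists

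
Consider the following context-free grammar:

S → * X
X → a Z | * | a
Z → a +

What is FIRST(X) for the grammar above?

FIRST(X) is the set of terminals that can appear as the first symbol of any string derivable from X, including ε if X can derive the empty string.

We compute FIRST(X) using the standard algorithm.
FIRST(S) = {*}
FIRST(X) = {*, a}
FIRST(Z) = {a}
Therefore, FIRST(X) = {*, a}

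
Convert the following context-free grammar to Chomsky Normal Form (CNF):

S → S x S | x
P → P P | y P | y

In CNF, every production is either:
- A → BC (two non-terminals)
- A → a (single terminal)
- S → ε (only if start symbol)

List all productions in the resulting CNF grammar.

TX → x; S → x; TY → y; P → y; S → S X0; X0 → TX S; P → P P; P → TY P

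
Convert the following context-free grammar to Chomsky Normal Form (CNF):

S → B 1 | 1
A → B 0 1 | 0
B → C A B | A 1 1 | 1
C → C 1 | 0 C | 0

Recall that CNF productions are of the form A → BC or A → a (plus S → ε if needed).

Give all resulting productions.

T1 → 1; S → 1; T0 → 0; A → 0; B → 1; C → 0; S → B T1; A → B X0; X0 → T0 T1; B → C X1; X1 → A B; B → A X2; X2 → T1 T1; C → C T1; C → T0 C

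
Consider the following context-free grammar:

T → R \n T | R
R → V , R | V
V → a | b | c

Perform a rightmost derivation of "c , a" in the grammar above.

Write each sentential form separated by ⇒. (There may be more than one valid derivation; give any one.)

T ⇒ R ⇒ V , R ⇒ V , V ⇒ V , a ⇒ c , a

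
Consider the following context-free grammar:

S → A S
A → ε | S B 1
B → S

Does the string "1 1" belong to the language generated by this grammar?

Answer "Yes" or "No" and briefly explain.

No - no valid derivation exists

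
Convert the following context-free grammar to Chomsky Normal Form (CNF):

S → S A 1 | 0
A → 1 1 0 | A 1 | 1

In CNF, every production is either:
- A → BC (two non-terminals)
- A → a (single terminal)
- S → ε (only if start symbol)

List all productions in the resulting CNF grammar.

T1 → 1; S → 0; T0 → 0; A → 1; S → S X0; X0 → A T1; A → T1 X1; X1 → T1 T0; A → A T1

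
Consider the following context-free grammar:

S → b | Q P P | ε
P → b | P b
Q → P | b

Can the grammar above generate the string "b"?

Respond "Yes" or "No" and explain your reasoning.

Yes - a valid derivation exists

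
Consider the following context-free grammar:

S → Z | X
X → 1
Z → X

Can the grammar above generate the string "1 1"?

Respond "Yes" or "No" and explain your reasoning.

No - no valid derivation exists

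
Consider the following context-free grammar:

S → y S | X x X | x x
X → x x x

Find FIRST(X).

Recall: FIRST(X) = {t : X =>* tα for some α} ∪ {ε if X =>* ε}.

We compute FIRST(X) using the standard algorithm.
FIRST(S) = {x, y}
FIRST(X) = {x}
Therefore, FIRST(X) = {x}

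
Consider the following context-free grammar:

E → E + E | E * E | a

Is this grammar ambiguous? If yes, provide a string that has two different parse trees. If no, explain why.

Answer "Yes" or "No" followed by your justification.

Yes - the string 'a + a * a + a * a' has two distinct leftmost derivations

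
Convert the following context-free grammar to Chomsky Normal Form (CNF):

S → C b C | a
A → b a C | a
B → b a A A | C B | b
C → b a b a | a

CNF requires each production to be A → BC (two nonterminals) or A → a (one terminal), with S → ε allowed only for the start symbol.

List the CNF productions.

TB → b; S → a; TA → a; A → a; B → b; C → a; S → C X0; X0 → TB C; A → TB X1; X1 → TA C; B → TB X2; X2 → TA X3; X3 → A A; B → C B; C → TB X4; X4 → TA X5; X5 → TB TA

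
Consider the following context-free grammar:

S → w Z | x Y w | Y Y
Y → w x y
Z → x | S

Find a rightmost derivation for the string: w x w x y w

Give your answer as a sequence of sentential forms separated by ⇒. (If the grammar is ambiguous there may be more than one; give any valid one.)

S ⇒ w Z ⇒ w S ⇒ w x Y w ⇒ w x w x y w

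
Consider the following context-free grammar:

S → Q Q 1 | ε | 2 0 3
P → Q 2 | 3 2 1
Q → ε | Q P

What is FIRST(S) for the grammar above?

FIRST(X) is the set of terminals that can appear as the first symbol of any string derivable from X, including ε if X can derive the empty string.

We compute FIRST(S) using the standard algorithm.
FIRST(P) = {2, 3}
FIRST(Q) = {2, 3, ε}
FIRST(S) = {1, 2, 3, ε}
Therefore, FIRST(S) = {1, 2, 3, ε}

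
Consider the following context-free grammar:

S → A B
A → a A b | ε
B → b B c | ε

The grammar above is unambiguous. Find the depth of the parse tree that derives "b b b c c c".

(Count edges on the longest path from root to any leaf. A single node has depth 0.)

5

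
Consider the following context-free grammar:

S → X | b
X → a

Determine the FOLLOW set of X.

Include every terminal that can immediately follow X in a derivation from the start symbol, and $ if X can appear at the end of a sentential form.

We compute FOLLOW(X) using the standard algorithm.
FOLLOW(S) starts with {$}.
FIRST(S) = {a, b}
FIRST(X) = {a}
FOLLOW(S) = {$}
FOLLOW(X) = {$}
Therefore, FOLLOW(X) = {$}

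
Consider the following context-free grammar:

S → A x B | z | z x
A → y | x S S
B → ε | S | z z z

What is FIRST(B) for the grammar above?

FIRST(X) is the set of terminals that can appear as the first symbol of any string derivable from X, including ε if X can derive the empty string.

We compute FIRST(B) using the standard algorithm.
FIRST(A) = {x, y}
FIRST(B) = {x, y, z, ε}
FIRST(S) = {x, y, z}
Therefore, FIRST(B) = {x, y, z, ε}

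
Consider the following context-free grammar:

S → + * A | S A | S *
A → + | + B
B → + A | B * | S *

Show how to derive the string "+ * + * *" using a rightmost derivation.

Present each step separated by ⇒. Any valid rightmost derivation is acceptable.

S ⇒ S * ⇒ S * * ⇒ + * A * * ⇒ + * + * *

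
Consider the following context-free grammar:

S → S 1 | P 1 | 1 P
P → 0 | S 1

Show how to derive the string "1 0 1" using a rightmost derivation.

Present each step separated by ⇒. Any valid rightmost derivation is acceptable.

S ⇒ S 1 ⇒ 1 P 1 ⇒ 1 0 1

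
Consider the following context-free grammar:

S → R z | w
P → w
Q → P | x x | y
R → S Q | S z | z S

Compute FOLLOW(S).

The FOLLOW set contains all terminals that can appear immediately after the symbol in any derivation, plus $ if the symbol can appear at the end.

We compute FOLLOW(S) using the standard algorithm.
FOLLOW(S) starts with {$}.
FIRST(P) = {w}
FIRST(Q) = {w, x, y}
FIRST(R) = {w, z}
FIRST(S) = {w, z}
FOLLOW(P) = {z}
FOLLOW(Q) = {z}
FOLLOW(R) = {z}
FOLLOW(S) = {$, w, x, y, z}
Therefore, FOLLOW(S) = {$, w, x, y, z}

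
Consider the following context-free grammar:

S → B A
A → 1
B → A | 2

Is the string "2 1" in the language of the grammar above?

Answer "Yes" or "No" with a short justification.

Yes - a valid derivation exists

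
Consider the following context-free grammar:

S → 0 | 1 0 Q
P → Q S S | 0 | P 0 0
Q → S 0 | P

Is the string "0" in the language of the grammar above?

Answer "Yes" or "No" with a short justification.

Yes - a valid derivation exists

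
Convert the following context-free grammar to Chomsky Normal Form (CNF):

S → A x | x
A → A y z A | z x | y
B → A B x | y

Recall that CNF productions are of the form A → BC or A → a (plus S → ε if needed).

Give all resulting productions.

TX → x; S → x; TY → y; TZ → z; A → y; B → y; S → A TX; A → A X0; X0 → TY X1; X1 → TZ A; A → TZ TX; B → A X2; X2 → B TX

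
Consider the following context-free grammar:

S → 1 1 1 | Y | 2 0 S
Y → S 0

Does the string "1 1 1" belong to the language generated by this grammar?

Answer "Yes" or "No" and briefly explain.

Yes - a valid derivation exists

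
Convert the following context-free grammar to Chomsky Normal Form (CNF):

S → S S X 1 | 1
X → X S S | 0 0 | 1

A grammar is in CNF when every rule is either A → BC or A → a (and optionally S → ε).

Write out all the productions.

T1 → 1; S → 1; T0 → 0; X → 1; S → S X0; X0 → S X1; X1 → X T1; X → X X2; X2 → S S; X → T0 T0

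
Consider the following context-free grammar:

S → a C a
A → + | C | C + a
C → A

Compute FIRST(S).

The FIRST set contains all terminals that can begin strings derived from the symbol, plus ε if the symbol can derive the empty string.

We compute FIRST(S) using the standard algorithm.
FIRST(A) = {+}
FIRST(C) = {+}
FIRST(S) = {a}
Therefore, FIRST(S) = {a}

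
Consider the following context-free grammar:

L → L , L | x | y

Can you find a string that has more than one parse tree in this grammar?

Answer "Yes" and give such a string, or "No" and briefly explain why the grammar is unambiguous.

Yes - the string 'y , x , x , x , x , x' has two distinct parse trees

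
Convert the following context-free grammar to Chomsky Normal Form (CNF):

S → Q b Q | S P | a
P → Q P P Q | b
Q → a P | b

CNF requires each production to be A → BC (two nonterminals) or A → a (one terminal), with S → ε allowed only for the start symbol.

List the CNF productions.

TB → b; S → a; P → b; TA → a; Q → b; S → Q X0; X0 → TB Q; S → S P; P → Q X1; X1 → P X2; X2 → P Q; Q → TA P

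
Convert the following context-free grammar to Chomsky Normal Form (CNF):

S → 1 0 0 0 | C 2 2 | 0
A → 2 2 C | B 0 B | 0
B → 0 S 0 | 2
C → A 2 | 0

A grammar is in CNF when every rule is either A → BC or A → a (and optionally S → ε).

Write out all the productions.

T1 → 1; T0 → 0; T2 → 2; S → 0; A → 0; B → 2; C → 0; S → T1 X0; X0 → T0 X1; X1 → T0 T0; S → C X2; X2 → T2 T2; A → T2 X3; X3 → T2 C; A → B X4; X4 → T0 B; B → T0 X5; X5 → S T0; C → A T2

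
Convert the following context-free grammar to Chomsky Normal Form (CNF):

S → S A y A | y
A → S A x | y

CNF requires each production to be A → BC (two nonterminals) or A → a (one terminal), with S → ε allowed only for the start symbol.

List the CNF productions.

TY → y; S → y; TX → x; A → y; S → S X0; X0 → A X1; X1 → TY A; A → S X2; X2 → A TX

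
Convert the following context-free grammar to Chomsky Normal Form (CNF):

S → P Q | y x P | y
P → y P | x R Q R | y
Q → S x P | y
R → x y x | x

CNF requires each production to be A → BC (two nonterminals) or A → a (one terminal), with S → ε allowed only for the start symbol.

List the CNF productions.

TY → y; TX → x; S → y; P → y; Q → y; R → x; S → P Q; S → TY X0; X0 → TX P; P → TY P; P → TX X1; X1 → R X2; X2 → Q R; Q → S X3; X3 → TX P; R → TX X4; X4 → TY TX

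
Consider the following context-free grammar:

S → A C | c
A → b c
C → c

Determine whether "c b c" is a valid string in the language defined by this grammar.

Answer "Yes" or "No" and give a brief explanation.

No - no valid derivation exists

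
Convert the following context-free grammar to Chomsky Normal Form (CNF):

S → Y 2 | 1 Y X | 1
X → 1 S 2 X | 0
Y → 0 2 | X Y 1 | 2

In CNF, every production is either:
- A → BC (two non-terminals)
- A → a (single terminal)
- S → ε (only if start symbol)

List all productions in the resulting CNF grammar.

T2 → 2; T1 → 1; S → 1; X → 0; T0 → 0; Y → 2; S → Y T2; S → T1 X0; X0 → Y X; X → T1 X1; X1 → S X2; X2 → T2 X; Y → T0 T2; Y → X X3; X3 → Y T1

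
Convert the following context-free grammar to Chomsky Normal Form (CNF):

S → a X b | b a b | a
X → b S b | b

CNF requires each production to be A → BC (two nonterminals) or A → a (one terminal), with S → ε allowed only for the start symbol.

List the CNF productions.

TA → a; TB → b; S → a; X → b; S → TA X0; X0 → X TB; S → TB X1; X1 → TA TB; X → TB X2; X2 → S TB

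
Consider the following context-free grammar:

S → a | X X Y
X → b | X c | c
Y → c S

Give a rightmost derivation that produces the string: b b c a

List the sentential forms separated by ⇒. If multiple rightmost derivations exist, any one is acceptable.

S ⇒ X X Y ⇒ X X c S ⇒ X X c a ⇒ X b c a ⇒ b b c a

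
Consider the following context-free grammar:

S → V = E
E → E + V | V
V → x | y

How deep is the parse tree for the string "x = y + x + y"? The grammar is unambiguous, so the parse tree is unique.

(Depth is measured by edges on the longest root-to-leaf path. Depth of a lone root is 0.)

5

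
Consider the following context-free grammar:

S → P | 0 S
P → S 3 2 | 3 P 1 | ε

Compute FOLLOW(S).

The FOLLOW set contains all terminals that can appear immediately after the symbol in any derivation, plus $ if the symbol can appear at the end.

We compute FOLLOW(S) using the standard algorithm.
FOLLOW(S) starts with {$}.
FIRST(P) = {0, 3, ε}
FIRST(S) = {0, 3, ε}
FOLLOW(P) = {$, 1, 3}
FOLLOW(S) = {$, 3}
Therefore, FOLLOW(S) = {$, 3}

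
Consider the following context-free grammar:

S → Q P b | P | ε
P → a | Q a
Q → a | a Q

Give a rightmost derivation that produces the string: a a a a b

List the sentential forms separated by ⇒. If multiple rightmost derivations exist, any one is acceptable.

S ⇒ Q P b ⇒ Q a b ⇒ a Q a b ⇒ a a Q a b ⇒ a a a a b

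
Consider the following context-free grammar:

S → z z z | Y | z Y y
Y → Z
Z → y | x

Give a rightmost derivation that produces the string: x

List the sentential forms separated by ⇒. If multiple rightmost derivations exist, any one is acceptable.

S ⇒ Y ⇒ Z ⇒ x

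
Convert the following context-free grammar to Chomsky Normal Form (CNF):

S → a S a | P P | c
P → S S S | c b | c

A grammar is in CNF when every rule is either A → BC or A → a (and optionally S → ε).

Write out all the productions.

TA → a; S → c; TC → c; TB → b; P → c; S → TA X0; X0 → S TA; S → P P; P → S X1; X1 → S S; P → TC TB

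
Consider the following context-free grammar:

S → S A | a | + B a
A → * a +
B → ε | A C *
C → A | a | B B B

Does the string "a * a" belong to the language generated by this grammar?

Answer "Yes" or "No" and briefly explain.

No - no valid derivation exists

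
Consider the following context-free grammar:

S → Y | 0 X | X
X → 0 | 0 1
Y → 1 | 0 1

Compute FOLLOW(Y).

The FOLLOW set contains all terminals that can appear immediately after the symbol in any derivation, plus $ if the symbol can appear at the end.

We compute FOLLOW(Y) using the standard algorithm.
FOLLOW(S) starts with {$}.
FIRST(S) = {0, 1}
FIRST(X) = {0}
FIRST(Y) = {0, 1}
FOLLOW(S) = {$}
FOLLOW(X) = {$}
FOLLOW(Y) = {$}
Therefore, FOLLOW(Y) = {$}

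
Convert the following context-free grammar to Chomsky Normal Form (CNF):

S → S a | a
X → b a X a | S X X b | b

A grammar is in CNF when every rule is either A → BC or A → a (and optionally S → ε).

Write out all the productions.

TA → a; S → a; TB → b; X → b; S → S TA; X → TB X0; X0 → TA X1; X1 → X TA; X → S X2; X2 → X X3; X3 → X TB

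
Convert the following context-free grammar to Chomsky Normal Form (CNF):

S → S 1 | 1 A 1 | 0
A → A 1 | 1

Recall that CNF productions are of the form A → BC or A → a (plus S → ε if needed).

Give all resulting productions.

T1 → 1; S → 0; A → 1; S → S T1; S → T1 X0; X0 → A T1; A → A T1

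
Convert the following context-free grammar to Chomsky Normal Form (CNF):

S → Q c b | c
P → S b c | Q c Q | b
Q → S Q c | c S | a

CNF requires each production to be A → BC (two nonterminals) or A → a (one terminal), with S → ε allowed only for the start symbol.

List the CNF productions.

TC → c; TB → b; S → c; P → b; Q → a; S → Q X0; X0 → TC TB; P → S X1; X1 → TB TC; P → Q X2; X2 → TC Q; Q → S X3; X3 → Q TC; Q → TC S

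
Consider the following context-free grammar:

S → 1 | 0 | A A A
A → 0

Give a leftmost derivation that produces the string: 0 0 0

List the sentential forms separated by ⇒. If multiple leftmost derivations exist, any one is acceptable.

S ⇒ A A A ⇒ 0 A A ⇒ 0 0 A ⇒ 0 0 0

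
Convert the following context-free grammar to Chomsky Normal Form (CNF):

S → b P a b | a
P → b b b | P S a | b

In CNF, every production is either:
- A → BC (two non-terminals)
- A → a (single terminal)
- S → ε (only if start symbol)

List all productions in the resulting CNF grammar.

TB → b; TA → a; S → a; P → b; S → TB X0; X0 → P X1; X1 → TA TB; P → TB X2; X2 → TB TB; P → P X3; X3 → S TA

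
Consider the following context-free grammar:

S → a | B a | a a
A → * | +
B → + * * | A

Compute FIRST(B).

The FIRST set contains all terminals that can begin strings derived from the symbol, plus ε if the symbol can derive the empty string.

We compute FIRST(B) using the standard algorithm.
FIRST(A) = {*, +}
FIRST(B) = {*, +}
FIRST(S) = {*, +, a}
Therefore, FIRST(B) = {*, +}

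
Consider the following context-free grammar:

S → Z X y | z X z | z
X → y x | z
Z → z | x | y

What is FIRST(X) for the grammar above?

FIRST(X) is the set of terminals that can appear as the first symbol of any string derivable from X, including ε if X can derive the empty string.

We compute FIRST(X) using the standard algorithm.
FIRST(S) = {x, y, z}
FIRST(X) = {y, z}
FIRST(Z) = {x, y, z}
Therefore, FIRST(X) = {y, z}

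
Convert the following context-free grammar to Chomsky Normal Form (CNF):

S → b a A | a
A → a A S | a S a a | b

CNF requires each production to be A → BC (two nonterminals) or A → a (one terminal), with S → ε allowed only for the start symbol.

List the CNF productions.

TB → b; TA → a; S → a; A → b; S → TB X0; X0 → TA A; A → TA X1; X1 → A S; A → TA X2; X2 → S X3; X3 → TA TA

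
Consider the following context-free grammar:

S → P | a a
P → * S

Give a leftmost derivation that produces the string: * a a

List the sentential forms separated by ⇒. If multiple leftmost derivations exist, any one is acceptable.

S ⇒ P ⇒ * S ⇒ * a a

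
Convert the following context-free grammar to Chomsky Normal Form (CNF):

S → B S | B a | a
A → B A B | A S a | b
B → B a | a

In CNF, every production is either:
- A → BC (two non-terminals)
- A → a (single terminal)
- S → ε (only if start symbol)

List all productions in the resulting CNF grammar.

TA → a; S → a; A → b; B → a; S → B S; S → B TA; A → B X0; X0 → A B; A → A X1; X1 → S TA; B → B TA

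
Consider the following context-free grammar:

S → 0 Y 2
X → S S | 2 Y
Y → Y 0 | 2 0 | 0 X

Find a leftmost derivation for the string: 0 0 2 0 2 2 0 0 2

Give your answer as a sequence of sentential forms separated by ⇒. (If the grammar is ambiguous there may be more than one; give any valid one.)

S ⇒ 0 Y 2 ⇒ 0 0 X 2 ⇒ 0 0 2 Y 2 ⇒ 0 0 2 Y 0 2 ⇒ 0 0 2 0 X 0 2 ⇒ 0 0 2 0 2 Y 0 2 ⇒ 0 0 2 0 2 2 0 0 2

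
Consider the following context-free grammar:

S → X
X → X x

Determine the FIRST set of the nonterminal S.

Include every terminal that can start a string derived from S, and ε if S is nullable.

We compute FIRST(S) using the standard algorithm.
FIRST(S) = {}
FIRST(X) = {}
Therefore, FIRST(S) = {}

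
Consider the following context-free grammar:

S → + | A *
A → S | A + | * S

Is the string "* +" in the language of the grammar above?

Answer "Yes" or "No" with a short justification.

No - no valid derivation exists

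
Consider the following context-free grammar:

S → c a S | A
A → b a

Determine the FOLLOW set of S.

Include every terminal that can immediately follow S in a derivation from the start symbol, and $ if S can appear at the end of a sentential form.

We compute FOLLOW(S) using the standard algorithm.
FOLLOW(S) starts with {$}.
FIRST(A) = {b}
FIRST(S) = {b, c}
FOLLOW(A) = {$}
FOLLOW(S) = {$}
Therefore, FOLLOW(S) = {$}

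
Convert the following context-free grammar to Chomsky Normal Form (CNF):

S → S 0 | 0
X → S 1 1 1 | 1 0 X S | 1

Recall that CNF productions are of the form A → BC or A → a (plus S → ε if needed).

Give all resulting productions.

T0 → 0; S → 0; T1 → 1; X → 1; S → S T0; X → S X0; X0 → T1 X1; X1 → T1 T1; X → T1 X2; X2 → T0 X3; X3 → X S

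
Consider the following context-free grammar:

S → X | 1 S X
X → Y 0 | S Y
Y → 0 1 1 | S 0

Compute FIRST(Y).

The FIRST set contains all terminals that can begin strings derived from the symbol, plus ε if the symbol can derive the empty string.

We compute FIRST(Y) using the standard algorithm.
FIRST(S) = {0, 1}
FIRST(X) = {0, 1}
FIRST(Y) = {0, 1}
Therefore, FIRST(Y) = {0, 1}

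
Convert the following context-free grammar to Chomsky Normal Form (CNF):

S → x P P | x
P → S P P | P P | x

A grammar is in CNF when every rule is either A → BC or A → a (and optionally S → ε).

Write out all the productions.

TX → x; S → x; P → x; S → TX X0; X0 → P P; P → S X1; X1 → P P; P → P P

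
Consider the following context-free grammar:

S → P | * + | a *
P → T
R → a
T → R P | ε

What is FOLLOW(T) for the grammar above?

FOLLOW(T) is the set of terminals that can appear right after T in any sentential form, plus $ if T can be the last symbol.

We compute FOLLOW(T) using the standard algorithm.
FOLLOW(S) starts with {$}.
FIRST(P) = {a, ε}
FIRST(R) = {a}
FIRST(S) = {*, a, ε}
FIRST(T) = {a, ε}
FOLLOW(P) = {$}
FOLLOW(R) = {$, a}
FOLLOW(S) = {$}
FOLLOW(T) = {$}
Therefore, FOLLOW(T) = {$}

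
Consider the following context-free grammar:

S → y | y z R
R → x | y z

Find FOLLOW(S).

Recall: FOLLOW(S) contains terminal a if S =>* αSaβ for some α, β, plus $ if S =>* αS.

We compute FOLLOW(S) using the standard algorithm.
FOLLOW(S) starts with {$}.
FIRST(R) = {x, y}
FIRST(S) = {y}
FOLLOW(R) = {$}
FOLLOW(S) = {$}
Therefore, FOLLOW(S) = {$}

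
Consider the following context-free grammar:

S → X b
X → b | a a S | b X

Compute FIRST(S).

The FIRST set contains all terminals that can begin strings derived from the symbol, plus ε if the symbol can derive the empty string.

We compute FIRST(S) using the standard algorithm.
FIRST(S) = {a, b}
FIRST(X) = {a, b}
Therefore, FIRST(S) = {a, b}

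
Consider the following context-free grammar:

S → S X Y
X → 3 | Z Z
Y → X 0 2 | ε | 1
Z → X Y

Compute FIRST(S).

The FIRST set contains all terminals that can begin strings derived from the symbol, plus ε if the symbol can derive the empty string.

We compute FIRST(S) using the standard algorithm.
FIRST(S) = {}
FIRST(X) = {3}
FIRST(Y) = {1, 3, ε}
FIRST(Z) = {3}
Therefore, FIRST(S) = {}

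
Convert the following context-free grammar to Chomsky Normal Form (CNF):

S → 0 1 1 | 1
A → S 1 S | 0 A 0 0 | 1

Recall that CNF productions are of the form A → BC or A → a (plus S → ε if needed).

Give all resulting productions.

T0 → 0; T1 → 1; S → 1; A → 1; S → T0 X0; X0 → T1 T1; A → S X1; X1 → T1 S; A → T0 X2; X2 → A X3; X3 → T0 T0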